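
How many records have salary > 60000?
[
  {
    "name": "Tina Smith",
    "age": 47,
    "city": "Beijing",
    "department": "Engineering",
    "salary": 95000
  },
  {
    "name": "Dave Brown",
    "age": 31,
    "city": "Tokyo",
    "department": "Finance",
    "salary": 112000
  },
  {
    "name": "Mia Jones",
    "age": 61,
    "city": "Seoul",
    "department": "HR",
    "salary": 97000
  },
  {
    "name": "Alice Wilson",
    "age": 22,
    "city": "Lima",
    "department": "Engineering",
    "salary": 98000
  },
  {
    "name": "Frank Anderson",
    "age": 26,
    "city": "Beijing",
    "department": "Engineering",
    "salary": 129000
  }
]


Data: 5 records
Condition: salary > 60000

Checking each record:
  Tina Smith: 95000 MATCH
  Dave Brown: 112000 MATCH
  Mia Jones: 97000 MATCH
  Alice Wilson: 98000 MATCH
  Frank Anderson: 129000 MATCH

Count: 5

5


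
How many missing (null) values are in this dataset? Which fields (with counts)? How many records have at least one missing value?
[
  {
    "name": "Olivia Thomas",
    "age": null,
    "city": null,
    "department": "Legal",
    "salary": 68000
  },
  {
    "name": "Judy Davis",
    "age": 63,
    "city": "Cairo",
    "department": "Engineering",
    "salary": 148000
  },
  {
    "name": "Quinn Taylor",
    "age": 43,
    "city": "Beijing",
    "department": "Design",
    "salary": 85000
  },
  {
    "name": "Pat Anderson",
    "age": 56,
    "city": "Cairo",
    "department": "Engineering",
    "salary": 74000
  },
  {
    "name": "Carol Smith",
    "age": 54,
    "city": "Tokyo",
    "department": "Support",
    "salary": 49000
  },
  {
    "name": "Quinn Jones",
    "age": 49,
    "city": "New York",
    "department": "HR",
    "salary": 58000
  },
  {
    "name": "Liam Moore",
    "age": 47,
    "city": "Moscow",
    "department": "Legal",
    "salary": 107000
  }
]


Checking for missing (null) values in 7 records:

  Olivia Thomas: age, city
  Judy Davis: complete
  Quinn Taylor: complete
  Pat Anderson: complete
  Carol Smith: complete
  Quinn Jones: complete
  Liam Moore: complete

Per field:
  name: 0 missing
  age: 1 missing
  city: 1 missing
  department: 0 missing
  salary: 0 missing

Total missing values: 2
Records with any missing: 1

2 missing values (age: 1, city: 1); 1 incomplete records


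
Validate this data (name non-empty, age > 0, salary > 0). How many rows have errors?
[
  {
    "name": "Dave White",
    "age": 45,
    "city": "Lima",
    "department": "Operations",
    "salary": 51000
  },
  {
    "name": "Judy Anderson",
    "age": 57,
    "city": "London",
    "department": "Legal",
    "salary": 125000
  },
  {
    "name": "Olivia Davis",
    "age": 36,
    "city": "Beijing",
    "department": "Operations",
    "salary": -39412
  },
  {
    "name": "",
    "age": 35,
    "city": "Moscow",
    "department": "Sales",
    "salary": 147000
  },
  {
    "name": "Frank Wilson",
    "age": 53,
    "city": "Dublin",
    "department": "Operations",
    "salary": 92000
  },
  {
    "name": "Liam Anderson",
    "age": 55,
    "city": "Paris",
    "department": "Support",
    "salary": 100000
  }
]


Validating 6 records:
Rules: name non-empty, age > 0, salary > 0

  Row 1 (Dave White): OK
  Row 2 (Judy Anderson): OK
  Row 3 (Olivia Davis): negative salary: -39412
  Row 4 (???): empty name
  Row 5 (Frank Wilson): OK
  Row 6 (Liam Anderson): OK

Total errors: 2

2 errors


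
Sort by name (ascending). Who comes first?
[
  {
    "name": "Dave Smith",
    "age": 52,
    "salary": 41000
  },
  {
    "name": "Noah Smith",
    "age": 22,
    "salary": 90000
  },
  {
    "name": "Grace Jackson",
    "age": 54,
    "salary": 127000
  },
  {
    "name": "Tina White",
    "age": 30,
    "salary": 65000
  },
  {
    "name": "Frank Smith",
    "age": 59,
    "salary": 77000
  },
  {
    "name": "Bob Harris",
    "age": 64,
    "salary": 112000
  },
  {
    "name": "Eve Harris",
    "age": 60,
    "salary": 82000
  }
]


Sort by: name (ascending)

Sorted order:
  1. Bob Harris (name = Bob Harris)
  2. Dave Smith (name = Dave Smith)
  3. Eve Harris (name = Eve Harris)
  4. Frank Smith (name = Frank Smith)
  5. Grace Jackson (name = Grace Jackson)
  6. Noah Smith (name = Noah Smith)
  7. Tina White (name = Tina White)

First: Bob Harris

Bob Harris


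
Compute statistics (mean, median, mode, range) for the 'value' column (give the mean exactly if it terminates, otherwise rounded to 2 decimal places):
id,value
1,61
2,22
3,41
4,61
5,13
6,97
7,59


Data: [61, 22, 41, 61, 13, 97, 59]
Count: 7
Sum: 354
Mean: 354/7 ≈ 50.57 (rounded to 2 decimal places)
Sorted: [13, 22, 41, 59, 61, 61, 97]
Median: 59.0
Mode: 61 (2 times)
Range: 97 - 13 = 84
Min: 13, Max: 97

mean≈50.57, median=59.0, mode=61, range=84


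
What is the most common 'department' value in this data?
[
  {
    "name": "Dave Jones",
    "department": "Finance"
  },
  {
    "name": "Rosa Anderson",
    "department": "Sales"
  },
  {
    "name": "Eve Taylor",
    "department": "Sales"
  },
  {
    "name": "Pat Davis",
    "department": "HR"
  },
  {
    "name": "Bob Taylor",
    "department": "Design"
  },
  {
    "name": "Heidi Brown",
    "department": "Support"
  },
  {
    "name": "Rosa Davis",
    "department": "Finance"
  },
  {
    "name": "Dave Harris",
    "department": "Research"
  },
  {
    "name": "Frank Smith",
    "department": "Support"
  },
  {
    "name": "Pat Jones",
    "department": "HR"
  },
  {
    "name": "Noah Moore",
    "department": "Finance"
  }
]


Counting 'department' values across 11 records:

  Finance: 3 ###
  Sales: 2 ##
  HR: 2 ##
  Support: 2 ##
  Design: 1 #
  Research: 1 #

Most common: Finance (3 times)

Finance (3 times)


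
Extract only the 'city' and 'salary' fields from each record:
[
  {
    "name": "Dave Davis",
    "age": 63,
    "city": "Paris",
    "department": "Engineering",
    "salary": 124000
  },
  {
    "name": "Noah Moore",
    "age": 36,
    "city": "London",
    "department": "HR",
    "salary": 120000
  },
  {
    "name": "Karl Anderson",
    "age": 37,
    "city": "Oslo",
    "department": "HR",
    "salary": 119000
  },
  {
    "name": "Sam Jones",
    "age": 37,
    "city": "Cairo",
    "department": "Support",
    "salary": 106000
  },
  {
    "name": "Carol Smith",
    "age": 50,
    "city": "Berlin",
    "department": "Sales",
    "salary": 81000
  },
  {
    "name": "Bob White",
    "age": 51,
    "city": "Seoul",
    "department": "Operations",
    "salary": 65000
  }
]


Original: 6 records with fields: name, age, city, department, salary
Keep: ['city', 'salary']
Drop: ['name', 'age', 'department']
Result: 6 records, 2 fields each

[
  {
    "city": "Paris",
    "salary": 124000
  },
  {
    "city": "London",
    "salary": 120000
  },
  {
    "city": "Oslo",
    "salary": 119000
  },
  {
    "city": "Cairo",
    "salary": 106000
  },
  {
    "city": "Berlin",
    "salary": 81000
  },
  {
    "city": "Seoul",
    "salary": 65000
  }
]


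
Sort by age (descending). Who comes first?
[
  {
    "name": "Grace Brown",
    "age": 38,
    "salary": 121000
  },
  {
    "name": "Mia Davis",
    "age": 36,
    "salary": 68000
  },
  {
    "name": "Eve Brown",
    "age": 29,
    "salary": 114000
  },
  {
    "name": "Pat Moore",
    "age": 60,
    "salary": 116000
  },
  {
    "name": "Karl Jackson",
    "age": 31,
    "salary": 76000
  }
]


Sort by: age (descending)

Sorted order:
  1. Pat Moore (age = 60)
  2. Grace Brown (age = 38)
  3. Mia Davis (age = 36)
  4. Karl Jackson (age = 31)
  5. Eve Brown (age = 29)

First: Pat Moore

Pat Moore


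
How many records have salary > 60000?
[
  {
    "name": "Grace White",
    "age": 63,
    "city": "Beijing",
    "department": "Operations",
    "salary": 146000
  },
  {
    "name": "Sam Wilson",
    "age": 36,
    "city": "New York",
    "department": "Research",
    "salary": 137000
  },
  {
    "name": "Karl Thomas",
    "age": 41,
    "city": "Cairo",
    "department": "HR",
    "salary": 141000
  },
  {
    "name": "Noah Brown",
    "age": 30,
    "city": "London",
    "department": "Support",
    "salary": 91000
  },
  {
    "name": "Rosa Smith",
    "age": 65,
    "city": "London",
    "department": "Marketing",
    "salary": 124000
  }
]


Data: 5 records
Condition: salary > 60000

Checking each record:
  Grace White: 146000 MATCH
  Sam Wilson: 137000 MATCH
  Karl Thomas: 141000 MATCH
  Noah Brown: 91000 MATCH
  Rosa Smith: 124000 MATCH

Count: 5

5


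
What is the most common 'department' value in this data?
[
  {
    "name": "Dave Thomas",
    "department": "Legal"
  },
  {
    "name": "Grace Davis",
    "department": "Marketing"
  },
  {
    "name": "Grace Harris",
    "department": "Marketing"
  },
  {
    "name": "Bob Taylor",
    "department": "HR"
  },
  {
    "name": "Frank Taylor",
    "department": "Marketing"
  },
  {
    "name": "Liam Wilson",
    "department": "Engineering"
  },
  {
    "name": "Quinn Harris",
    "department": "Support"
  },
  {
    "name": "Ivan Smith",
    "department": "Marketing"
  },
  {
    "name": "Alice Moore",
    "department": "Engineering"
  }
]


Counting 'department' values across 9 records:

  Marketing: 4 ####
  Engineering: 2 ##
  Legal: 1 #
  HR: 1 #
  Support: 1 #

Most common: Marketing (4 times)

Marketing (4 times)


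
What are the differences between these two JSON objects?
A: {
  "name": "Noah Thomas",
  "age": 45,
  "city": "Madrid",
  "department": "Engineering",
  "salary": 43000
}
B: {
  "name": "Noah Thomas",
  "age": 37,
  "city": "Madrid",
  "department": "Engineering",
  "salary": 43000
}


Comparing each field (in key order):
  name: same
  age: DIFFERENT
  city: same
  department: same
  salary: same
Differences:
  age: 45 -> 37

1 field(s) changed

1 change: age


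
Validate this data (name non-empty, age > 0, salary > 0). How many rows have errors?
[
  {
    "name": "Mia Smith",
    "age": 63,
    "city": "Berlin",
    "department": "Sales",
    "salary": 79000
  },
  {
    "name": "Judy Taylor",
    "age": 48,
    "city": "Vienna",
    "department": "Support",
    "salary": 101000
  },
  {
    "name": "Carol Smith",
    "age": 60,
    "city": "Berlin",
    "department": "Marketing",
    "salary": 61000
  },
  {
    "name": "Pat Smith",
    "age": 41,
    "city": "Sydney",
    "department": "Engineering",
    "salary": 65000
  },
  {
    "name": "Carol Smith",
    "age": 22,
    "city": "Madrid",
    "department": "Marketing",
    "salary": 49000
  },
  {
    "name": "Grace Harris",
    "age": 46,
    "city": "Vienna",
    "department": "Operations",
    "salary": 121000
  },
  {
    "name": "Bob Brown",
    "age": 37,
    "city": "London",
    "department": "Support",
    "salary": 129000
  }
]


Validating 7 records:
Rules: name non-empty, age > 0, salary > 0

  Row 1 (Mia Smith): OK
  Row 2 (Judy Taylor): OK
  Row 3 (Carol Smith): OK
  Row 4 (Pat Smith): OK
  Row 5 (Carol Smith): OK
  Row 6 (Grace Harris): OK
  Row 7 (Bob Brown): OK

Total errors: 0

0 errors


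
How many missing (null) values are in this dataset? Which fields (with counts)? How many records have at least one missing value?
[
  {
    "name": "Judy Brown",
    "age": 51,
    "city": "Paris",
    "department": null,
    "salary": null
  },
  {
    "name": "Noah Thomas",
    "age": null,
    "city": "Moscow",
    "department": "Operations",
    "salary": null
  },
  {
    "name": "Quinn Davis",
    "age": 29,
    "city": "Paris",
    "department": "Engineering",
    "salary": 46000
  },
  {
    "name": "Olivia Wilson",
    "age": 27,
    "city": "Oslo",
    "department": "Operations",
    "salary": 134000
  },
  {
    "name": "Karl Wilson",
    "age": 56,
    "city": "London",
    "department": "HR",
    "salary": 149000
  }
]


Checking for missing (null) values in 5 records:

  Judy Brown: department, salary
  Noah Thomas: age, salary
  Quinn Davis: complete
  Olivia Wilson: complete
  Karl Wilson: complete

Per field:
  name: 0 missing
  age: 1 missing
  city: 0 missing
  department: 1 missing
  salary: 2 missing

Total missing values: 4
Records with any missing: 2

4 missing values (age: 1, department: 1, salary: 2); 2 incomplete records


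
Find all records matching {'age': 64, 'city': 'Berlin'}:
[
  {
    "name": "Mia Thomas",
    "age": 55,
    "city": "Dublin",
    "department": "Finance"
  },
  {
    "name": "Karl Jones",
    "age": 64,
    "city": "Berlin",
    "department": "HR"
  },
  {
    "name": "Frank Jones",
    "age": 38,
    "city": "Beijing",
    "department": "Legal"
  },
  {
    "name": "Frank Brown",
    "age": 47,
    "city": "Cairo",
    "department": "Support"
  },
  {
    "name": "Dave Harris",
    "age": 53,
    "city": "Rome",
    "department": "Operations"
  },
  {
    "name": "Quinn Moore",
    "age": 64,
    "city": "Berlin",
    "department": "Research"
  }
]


Search criteria: {'age': 64, 'city': 'Berlin'}

Checking 6 records:
  Mia Thomas: {age: 55, city: Dublin}
  Karl Jones: {age: 64, city: Berlin} <-- MATCH
  Frank Jones: {age: 38, city: Beijing}
  Frank Brown: {age: 47, city: Cairo}
  Dave Harris: {age: 53, city: Rome}
  Quinn Moore: {age: 64, city: Berlin} <-- MATCH

Matches: ["Karl Jones", "Quinn Moore"]

["Karl Jones", "Quinn Moore"]


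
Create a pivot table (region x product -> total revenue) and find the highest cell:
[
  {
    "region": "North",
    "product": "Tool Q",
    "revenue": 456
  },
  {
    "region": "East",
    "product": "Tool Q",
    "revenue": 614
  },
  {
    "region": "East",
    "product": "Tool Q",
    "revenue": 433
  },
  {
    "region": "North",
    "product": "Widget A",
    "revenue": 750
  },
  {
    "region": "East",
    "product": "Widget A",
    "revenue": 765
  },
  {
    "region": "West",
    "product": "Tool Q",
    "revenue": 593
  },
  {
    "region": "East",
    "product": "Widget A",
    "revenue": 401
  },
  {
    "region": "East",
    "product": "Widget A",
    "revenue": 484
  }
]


Pivot: region (rows) x product (columns) -> total revenue

     Tool Q        Widget A    
East          1047          1650  
North          456           750  
West           593             0  

Highest: East / Widget A = $1650

East / Widget A = $1650


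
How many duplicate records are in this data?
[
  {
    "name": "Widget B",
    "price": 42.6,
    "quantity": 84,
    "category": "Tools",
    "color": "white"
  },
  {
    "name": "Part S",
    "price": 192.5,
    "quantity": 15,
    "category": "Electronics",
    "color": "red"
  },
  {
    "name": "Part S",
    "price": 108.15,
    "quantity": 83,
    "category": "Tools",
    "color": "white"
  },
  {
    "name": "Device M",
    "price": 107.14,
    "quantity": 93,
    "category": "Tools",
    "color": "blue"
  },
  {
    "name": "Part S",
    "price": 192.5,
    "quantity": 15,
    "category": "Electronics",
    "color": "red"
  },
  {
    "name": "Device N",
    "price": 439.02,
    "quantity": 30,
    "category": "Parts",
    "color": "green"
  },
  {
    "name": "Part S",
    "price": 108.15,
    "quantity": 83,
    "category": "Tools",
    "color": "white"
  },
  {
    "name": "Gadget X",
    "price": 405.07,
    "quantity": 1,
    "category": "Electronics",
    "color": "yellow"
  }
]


Checking 8 records for duplicates:

  Row 1: Widget B ($42.6, qty 84)
  Row 2: Part S ($192.5, qty 15)
  Row 3: Part S ($108.15, qty 83)
  Row 4: Device M ($107.14, qty 93)
  Row 5: Part S ($192.5, qty 15) <-- DUPLICATE
  Row 6: Device N ($439.02, qty 30)
  Row 7: Part S ($108.15, qty 83) <-- DUPLICATE
  Row 8: Gadget X ($405.07, qty 1)

Duplicates found: 2
Unique records: 6

2 duplicates, 6 unique


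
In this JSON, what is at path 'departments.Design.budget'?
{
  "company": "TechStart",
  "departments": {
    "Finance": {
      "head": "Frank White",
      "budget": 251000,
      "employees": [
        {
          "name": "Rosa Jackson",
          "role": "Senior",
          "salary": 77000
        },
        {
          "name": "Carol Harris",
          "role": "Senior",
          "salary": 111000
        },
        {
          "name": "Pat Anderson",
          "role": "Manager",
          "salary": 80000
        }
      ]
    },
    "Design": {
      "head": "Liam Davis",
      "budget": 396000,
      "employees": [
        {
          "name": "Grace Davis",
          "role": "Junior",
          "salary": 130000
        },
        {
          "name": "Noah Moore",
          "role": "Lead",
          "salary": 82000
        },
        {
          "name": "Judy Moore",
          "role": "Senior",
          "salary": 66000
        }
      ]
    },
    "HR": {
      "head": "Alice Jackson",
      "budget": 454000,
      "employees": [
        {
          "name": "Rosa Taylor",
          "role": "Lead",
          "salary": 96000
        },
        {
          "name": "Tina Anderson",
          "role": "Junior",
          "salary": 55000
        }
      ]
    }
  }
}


Path: departments.Design.budget

Navigate:
  -> departments
  -> Design
  -> budget = 396000

396000


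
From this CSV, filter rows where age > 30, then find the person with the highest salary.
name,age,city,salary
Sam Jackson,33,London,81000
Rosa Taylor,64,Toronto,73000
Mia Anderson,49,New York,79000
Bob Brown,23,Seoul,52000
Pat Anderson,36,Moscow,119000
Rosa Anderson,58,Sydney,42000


Filter: age > 30
Sort by: salary (descending)

Filtered records (5):
  Pat Anderson, age 36, salary $119000
  Sam Jackson, age 33, salary $81000
  Mia Anderson, age 49, salary $79000
  Rosa Taylor, age 64, salary $73000
  Rosa Anderson, age 58, salary $42000

Highest salary: Pat Anderson ($119000)

Pat Anderson


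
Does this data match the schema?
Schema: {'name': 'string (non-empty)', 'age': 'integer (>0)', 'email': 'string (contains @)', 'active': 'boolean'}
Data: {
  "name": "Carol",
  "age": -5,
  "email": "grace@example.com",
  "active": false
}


Validating each field against schema:
  name: OK (non-empty string)
  age: FAIL (-5 is not > 0)
  email: OK (string with @)
  active: OK (boolean)

Result: INVALID (1 error: age)

INVALID (1 error: age)


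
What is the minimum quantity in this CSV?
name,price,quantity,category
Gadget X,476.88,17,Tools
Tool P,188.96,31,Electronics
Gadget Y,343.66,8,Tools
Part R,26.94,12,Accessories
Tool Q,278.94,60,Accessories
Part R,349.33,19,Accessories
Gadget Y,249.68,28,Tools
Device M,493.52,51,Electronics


Computing minimum quantity:
Values: [17, 31, 8, 12, 60, 19, 28, 51]
Min = 8

8


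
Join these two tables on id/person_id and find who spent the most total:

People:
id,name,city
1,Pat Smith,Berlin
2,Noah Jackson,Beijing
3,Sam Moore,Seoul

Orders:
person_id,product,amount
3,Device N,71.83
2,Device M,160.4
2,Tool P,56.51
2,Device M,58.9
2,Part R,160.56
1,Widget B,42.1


Join on: people.id = orders.person_id

Joined rows:
  Sam Moore (Seoul) bought Device N for $71.83
  Noah Jackson (Beijing) bought Device M for $160.4
  Noah Jackson (Beijing) bought Tool P for $56.51
  Noah Jackson (Beijing) bought Device M for $58.9
  Noah Jackson (Beijing) bought Part R for $160.56
  Pat Smith (Berlin) bought Widget B for $42.1

Total per person:
  Noah Jackson: $436.37
  Sam Moore: $71.83
  Pat Smith: $42.10

Top spender: Noah Jackson ($436.37)

Noah Jackson ($436.37)


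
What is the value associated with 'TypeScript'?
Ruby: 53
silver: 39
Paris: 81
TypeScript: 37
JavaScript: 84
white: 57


Looking up key 'TypeScript'
Value: 37

37


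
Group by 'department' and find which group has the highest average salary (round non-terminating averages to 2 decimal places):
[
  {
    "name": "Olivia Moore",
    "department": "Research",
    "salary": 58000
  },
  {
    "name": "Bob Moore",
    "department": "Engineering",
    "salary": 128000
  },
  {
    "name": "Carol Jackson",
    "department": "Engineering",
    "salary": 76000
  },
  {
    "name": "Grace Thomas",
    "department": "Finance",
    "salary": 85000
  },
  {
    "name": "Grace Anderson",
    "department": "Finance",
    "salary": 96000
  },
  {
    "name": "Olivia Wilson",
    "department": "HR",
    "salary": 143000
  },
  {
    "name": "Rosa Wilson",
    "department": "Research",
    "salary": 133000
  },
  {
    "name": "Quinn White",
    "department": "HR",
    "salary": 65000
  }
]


Group by: department

Groups:
  Engineering: 2 people, avg salary = 204000/2 = $102000
  Finance: 2 people, avg salary = 181000/2 = $90500
  HR: 2 people, avg salary = 208000/2 = $104000
  Research: 2 people, avg salary = 191000/2 = $95500

Highest average salary: HR ($104000)

HR ($104000)


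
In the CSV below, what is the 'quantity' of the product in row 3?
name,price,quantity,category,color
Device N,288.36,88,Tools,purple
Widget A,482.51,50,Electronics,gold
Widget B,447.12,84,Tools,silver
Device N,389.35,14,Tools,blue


Query: Row 3 ('Widget B'), column 'quantity'
Value: 84

84


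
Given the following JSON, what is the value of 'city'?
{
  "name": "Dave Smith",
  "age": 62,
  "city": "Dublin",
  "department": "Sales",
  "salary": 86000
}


Looking up field 'city'
Value: Dublin

Dublin


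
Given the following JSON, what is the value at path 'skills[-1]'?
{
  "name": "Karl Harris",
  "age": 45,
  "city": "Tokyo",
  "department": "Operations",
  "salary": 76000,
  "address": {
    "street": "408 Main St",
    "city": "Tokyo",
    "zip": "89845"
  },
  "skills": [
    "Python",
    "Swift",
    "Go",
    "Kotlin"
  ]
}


Query: skills[-1]
Path: skills -> last element
Value: Kotlin

Kotlin


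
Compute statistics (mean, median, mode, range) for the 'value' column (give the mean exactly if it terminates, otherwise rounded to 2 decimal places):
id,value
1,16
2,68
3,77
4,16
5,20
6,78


Data: [16, 68, 77, 16, 20, 78]
Count: 6
Sum: 275
Mean: 275/6 ≈ 45.83 (rounded to 2 decimal places)
Sorted: [16, 16, 20, 68, 77, 78]
Median: 44.0
Mode: 16 (2 times)
Range: 78 - 16 = 62
Min: 16, Max: 78

mean≈45.83, median=44.0, mode=16, range=62


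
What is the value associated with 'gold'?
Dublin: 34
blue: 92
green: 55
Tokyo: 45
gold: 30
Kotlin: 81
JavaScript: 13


Looking up key 'gold'
Value: 30

30


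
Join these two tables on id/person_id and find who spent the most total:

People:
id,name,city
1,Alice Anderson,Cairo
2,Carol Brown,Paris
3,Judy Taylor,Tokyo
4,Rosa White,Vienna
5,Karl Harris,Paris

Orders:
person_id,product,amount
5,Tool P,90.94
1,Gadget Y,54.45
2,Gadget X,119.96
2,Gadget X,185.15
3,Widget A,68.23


Join on: people.id = orders.person_id

Joined rows:
  Karl Harris (Paris) bought Tool P for $90.94
  Alice Anderson (Cairo) bought Gadget Y for $54.45
  Carol Brown (Paris) bought Gadget X for $119.96
  Carol Brown (Paris) bought Gadget X for $185.15
  Judy Taylor (Tokyo) bought Widget A for $68.23

Total per person:
  Carol Brown: $305.11
  Karl Harris: $90.94
  Judy Taylor: $68.23
  Alice Anderson: $54.45

Top spender: Carol Brown ($305.11)

Carol Brown ($305.11)


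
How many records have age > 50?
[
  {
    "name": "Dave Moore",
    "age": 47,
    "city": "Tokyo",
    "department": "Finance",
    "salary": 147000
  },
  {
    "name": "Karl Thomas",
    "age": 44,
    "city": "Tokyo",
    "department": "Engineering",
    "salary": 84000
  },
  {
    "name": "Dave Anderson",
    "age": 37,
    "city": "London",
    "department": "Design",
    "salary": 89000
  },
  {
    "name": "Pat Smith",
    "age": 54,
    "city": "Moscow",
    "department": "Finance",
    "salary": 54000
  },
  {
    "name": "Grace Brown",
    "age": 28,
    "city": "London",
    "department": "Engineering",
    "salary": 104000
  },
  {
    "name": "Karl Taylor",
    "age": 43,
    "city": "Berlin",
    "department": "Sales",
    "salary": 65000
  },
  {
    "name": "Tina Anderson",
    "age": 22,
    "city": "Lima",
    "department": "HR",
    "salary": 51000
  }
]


Data: 7 records
Condition: age > 50

Checking each record:
  Dave Moore: 47
  Karl Thomas: 44
  Dave Anderson: 37
  Pat Smith: 54 MATCH
  Grace Brown: 28
  Karl Taylor: 43
  Tina Anderson: 22

Count: 1

1


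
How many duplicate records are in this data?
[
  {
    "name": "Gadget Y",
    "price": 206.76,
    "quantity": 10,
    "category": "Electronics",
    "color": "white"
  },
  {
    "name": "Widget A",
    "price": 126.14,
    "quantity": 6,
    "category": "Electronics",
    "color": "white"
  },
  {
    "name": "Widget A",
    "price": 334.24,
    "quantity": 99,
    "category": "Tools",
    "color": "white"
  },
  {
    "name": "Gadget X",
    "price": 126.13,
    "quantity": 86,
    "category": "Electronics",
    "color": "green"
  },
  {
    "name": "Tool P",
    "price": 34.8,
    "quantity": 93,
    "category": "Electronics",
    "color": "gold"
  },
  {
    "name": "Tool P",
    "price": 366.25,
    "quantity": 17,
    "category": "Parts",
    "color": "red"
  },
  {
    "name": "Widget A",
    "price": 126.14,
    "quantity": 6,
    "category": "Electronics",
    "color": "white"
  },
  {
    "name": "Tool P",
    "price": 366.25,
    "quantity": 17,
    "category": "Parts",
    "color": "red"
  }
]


Checking 8 records for duplicates:

  Row 1: Gadget Y ($206.76, qty 10)
  Row 2: Widget A ($126.14, qty 6)
  Row 3: Widget A ($334.24, qty 99)
  Row 4: Gadget X ($126.13, qty 86)
  Row 5: Tool P ($34.8, qty 93)
  Row 6: Tool P ($366.25, qty 17)
  Row 7: Widget A ($126.14, qty 6) <-- DUPLICATE
  Row 8: Tool P ($366.25, qty 17) <-- DUPLICATE

Duplicates found: 2
Unique records: 6

2 duplicates, 6 unique


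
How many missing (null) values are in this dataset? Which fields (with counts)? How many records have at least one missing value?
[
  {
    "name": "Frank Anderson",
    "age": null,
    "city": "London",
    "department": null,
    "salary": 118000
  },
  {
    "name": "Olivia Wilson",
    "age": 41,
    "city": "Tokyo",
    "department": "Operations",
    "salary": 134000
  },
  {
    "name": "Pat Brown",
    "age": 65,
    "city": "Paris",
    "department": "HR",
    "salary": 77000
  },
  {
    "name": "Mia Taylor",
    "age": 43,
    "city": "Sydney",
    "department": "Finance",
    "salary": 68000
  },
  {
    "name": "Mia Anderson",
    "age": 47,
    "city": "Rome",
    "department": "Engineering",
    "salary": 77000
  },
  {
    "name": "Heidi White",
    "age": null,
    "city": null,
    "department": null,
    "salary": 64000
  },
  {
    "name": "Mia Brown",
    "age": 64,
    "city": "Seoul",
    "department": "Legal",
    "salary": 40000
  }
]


Checking for missing (null) values in 7 records:

  Frank Anderson: age, department
  Olivia Wilson: complete
  Pat Brown: complete
  Mia Taylor: complete
  Mia Anderson: complete
  Heidi White: age, city, department
  Mia Brown: complete

Per field:
  name: 0 missing
  age: 2 missing
  city: 1 missing
  department: 2 missing
  salary: 0 missing

Total missing values: 5
Records with any missing: 2

5 missing values (age: 2, city: 1, department: 2); 2 incomplete records


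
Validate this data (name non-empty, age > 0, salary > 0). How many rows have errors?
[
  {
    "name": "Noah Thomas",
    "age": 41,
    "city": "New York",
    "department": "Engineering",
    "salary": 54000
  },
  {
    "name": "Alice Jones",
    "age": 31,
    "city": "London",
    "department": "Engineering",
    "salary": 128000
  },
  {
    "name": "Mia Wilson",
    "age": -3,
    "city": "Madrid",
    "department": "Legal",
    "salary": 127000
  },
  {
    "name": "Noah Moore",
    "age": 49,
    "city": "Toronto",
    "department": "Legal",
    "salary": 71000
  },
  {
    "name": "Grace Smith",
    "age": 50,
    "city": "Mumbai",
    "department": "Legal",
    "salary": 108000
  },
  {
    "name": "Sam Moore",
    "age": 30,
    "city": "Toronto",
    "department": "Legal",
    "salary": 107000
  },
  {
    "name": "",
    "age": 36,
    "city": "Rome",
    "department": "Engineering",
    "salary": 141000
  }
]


Validating 7 records:
Rules: name non-empty, age > 0, salary > 0

  Row 1 (Noah Thomas): OK
  Row 2 (Alice Jones): OK
  Row 3 (Mia Wilson): negative age: -3
  Row 4 (Noah Moore): OK
  Row 5 (Grace Smith): OK
  Row 6 (Sam Moore): OK
  Row 7 (???): empty name

Total errors: 2

2 errors


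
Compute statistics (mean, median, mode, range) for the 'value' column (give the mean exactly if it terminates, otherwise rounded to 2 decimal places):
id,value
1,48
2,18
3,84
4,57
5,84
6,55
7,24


Data: [48, 18, 84, 57, 84, 55, 24]
Count: 7
Sum: 370
Mean: 370/7 ≈ 52.86 (rounded to 2 decimal places)
Sorted: [18, 24, 48, 55, 57, 84, 84]
Median: 55.0
Mode: 84 (2 times)
Range: 84 - 18 = 66
Min: 18, Max: 84

mean≈52.86, median=55.0, mode=84, range=66


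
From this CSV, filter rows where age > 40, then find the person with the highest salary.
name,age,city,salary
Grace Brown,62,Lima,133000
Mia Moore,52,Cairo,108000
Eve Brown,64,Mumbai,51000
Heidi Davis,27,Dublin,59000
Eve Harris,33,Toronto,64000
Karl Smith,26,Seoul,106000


Filter: age > 40
Sort by: salary (descending)

Filtered records (3):
  Grace Brown, age 62, salary $133000
  Mia Moore, age 52, salary $108000
  Eve Brown, age 64, salary $51000

Highest salary: Grace Brown ($133000)

Grace Brown


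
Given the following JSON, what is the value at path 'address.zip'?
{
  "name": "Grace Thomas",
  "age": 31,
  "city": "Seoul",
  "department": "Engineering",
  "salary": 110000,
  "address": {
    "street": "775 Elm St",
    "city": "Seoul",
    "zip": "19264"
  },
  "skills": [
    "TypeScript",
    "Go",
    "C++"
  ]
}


Query: address.zip
Path: address -> zip
Value: 19264

19264


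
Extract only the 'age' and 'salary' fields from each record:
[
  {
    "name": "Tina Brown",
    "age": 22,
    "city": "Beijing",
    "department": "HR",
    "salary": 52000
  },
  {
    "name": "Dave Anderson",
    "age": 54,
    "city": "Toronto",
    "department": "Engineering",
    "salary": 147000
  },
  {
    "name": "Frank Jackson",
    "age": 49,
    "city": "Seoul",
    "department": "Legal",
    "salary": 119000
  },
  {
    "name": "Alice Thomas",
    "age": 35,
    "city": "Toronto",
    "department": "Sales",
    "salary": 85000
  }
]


Original: 4 records with fields: name, age, city, department, salary
Keep: ['age', 'salary']
Drop: ['name', 'city', 'department']
Result: 4 records, 2 fields each

[
  {
    "age": 22,
    "salary": 52000
  },
  {
    "age": 54,
    "salary": 147000
  },
  {
    "age": 49,
    "salary": 119000
  },
  {
    "age": 35,
    "salary": 85000
  }
]


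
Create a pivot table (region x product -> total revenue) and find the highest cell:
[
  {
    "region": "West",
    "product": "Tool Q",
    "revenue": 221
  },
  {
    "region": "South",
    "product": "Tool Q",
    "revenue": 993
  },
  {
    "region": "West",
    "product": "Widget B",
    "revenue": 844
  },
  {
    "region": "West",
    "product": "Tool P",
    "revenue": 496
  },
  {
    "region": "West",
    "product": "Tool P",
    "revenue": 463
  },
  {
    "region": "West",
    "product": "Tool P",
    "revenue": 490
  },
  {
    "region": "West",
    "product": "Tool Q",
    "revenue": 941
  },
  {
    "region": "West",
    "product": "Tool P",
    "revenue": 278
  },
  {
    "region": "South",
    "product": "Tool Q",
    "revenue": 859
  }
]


Pivot: region (rows) x product (columns) -> total revenue

     Tool P        Tool Q        Widget B    
South            0          1852             0  
West          1727          1162           844  

Highest: South / Tool Q = $1852

South / Tool Q = $1852


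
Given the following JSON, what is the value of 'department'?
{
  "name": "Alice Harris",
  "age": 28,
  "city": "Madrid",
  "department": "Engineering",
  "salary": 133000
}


Looking up field 'department'
Value: Engineering

Engineering


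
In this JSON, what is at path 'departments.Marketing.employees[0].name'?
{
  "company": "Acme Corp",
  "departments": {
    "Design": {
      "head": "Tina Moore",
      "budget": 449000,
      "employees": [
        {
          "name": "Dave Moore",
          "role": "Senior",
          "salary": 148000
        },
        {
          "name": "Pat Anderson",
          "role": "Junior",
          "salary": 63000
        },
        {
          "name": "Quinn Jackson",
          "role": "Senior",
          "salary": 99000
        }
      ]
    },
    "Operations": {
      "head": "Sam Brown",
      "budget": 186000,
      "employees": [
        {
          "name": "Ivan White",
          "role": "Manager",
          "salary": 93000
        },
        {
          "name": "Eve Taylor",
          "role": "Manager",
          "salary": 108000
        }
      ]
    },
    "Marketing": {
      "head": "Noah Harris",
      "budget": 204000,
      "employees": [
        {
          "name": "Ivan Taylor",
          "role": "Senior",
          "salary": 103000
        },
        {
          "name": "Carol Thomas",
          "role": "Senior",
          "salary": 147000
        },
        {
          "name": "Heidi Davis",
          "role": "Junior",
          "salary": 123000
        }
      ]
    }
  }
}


Path: departments.Marketing.employees[0].name

Navigate:
  -> departments
  -> Marketing
  -> employees[0].name = 'Ivan Taylor'

Ivan Taylor


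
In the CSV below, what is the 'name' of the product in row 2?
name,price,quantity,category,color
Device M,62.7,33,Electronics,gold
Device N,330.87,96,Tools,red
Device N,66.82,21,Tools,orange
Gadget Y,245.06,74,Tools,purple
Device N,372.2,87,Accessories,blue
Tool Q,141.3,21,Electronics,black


Query: Row 2 ('Device N'), column 'name'
Value: Device N

Device N


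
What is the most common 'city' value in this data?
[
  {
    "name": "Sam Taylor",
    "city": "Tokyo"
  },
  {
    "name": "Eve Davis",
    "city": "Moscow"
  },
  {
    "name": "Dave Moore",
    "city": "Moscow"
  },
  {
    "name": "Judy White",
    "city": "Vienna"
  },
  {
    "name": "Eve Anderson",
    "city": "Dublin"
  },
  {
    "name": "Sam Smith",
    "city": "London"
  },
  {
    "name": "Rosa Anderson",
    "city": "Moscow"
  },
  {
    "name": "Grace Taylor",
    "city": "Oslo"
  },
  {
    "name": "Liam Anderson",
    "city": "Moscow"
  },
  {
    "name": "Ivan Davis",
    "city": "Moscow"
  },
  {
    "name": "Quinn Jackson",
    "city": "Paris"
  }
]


Counting 'city' values across 11 records:

  Moscow: 5 #####
  Tokyo: 1 #
  Vienna: 1 #
  Dublin: 1 #
  London: 1 #
  Oslo: 1 #
  Paris: 1 #

Most common: Moscow (5 times)

Moscow (5 times)


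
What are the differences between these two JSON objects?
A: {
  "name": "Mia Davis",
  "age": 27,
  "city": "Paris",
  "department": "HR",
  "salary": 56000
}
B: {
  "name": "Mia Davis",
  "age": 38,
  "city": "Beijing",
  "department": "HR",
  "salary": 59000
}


Comparing each field (in key order):
  name: same
  age: DIFFERENT
  city: DIFFERENT
  department: same
  salary: DIFFERENT
Differences:
  age: 27 -> 38
  city: Paris -> Beijing
  salary: 56000 -> 59000

3 field(s) changed

3 changes: age, city, salary


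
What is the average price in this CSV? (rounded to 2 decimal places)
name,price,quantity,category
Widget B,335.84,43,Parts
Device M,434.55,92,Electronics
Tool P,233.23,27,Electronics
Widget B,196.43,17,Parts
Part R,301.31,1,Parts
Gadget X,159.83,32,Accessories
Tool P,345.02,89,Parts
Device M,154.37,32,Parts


Computing average price:
Values: [335.84, 434.55, 233.23, 196.43, 301.31, 159.83, 345.02, 154.37]
Sum = 2160.58
Count = 8
Average = 2160.58/8 = 270.0725 exactly -> 270.07 (rounded half-up to 2 decimal places)

270.07


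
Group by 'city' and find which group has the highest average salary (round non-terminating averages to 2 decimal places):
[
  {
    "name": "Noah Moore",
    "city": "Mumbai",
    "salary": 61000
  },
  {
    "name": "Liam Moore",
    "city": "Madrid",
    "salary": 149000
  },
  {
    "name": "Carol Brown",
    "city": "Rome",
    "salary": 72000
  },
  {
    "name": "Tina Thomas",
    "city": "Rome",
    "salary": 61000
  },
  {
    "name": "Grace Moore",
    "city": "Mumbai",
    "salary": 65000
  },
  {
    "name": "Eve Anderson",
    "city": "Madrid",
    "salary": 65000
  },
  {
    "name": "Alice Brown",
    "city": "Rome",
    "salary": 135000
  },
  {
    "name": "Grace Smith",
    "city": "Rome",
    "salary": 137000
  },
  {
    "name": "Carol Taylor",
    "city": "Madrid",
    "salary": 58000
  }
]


Group by: city

Groups:
  Madrid: 3 people, avg salary = 272000/3 ≈ $90666.67
  Mumbai: 2 people, avg salary = 126000/2 = $63000
  Rome: 4 people, avg salary = 405000/4 = $101250

Highest average salary: Rome ($101250)

Rome ($101250)


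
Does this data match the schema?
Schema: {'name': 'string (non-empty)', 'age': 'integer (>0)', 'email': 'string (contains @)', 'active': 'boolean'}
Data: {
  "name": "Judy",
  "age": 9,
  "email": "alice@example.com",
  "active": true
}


Validating each field against schema:
  name: OK (non-empty string)
  age: OK (positive integer)
  email: OK (string with @)
  active: OK (boolean)

Result: VALID

VALID


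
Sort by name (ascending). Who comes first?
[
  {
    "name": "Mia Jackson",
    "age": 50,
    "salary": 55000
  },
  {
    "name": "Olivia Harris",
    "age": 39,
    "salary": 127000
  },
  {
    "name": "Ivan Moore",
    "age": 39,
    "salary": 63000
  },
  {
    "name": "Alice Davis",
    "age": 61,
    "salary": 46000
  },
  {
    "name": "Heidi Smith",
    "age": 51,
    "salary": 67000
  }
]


Sort by: name (ascending)

Sorted order:
  1. Alice Davis (name = Alice Davis)
  2. Heidi Smith (name = Heidi Smith)
  3. Ivan Moore (name = Ivan Moore)
  4. Mia Jackson (name = Mia Jackson)
  5. Olivia Harris (name = Olivia Harris)

First: Alice Davis

Alice Davis


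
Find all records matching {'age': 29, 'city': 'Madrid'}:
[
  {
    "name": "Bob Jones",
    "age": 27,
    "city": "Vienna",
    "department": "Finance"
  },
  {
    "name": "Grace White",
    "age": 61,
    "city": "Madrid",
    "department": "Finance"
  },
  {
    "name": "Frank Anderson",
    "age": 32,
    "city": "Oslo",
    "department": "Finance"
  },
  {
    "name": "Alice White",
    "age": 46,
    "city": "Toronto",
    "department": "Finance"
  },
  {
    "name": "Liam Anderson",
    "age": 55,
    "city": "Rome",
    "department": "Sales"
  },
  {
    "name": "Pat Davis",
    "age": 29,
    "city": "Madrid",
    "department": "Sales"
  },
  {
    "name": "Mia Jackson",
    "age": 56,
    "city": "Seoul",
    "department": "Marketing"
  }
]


Search criteria: {'age': 29, 'city': 'Madrid'}

Checking 7 records:
  Bob Jones: {age: 27, city: Vienna}
  Grace White: {age: 61, city: Madrid}
  Frank Anderson: {age: 32, city: Oslo}
  Alice White: {age: 46, city: Toronto}
  Liam Anderson: {age: 55, city: Rome}
  Pat Davis: {age: 29, city: Madrid} <-- MATCH
  Mia Jackson: {age: 56, city: Seoul}

Matches: ["Pat Davis"]

["Pat Davis"]


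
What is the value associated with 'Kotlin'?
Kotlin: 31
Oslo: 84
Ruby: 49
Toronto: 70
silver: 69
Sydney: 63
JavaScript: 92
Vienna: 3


Looking up key 'Kotlin'
Value: 31

31


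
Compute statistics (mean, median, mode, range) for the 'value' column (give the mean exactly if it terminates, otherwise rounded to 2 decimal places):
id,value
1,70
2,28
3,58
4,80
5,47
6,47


Data: [70, 28, 58, 80, 47, 47]
Count: 6
Sum: 330
Mean: 330/6 = 55
Sorted: [28, 47, 47, 58, 70, 80]
Median: 52.5
Mode: 47 (2 times)
Range: 80 - 28 = 52
Min: 28, Max: 80

mean=55, median=52.5, mode=47, range=52


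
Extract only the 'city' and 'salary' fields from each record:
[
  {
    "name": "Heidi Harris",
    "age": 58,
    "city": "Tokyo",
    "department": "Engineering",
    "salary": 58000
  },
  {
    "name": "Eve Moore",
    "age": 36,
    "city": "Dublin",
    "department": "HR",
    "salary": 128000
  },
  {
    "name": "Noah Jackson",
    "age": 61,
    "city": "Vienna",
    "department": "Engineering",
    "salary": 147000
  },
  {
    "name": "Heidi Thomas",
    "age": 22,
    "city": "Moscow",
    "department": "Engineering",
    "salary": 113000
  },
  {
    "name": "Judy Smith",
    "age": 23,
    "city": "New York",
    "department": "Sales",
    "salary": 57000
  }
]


Original: 5 records with fields: name, age, city, department, salary
Keep: ['city', 'salary']
Drop: ['name', 'age', 'department']
Result: 5 records, 2 fields each

[
  {
    "city": "Tokyo",
    "salary": 58000
  },
  {
    "city": "Dublin",
    "salary": 128000
  },
  {
    "city": "Vienna",
    "salary": 147000
  },
  {
    "city": "Moscow",
    "salary": 113000
  },
  {
    "city": "New York",
    "salary": 57000
  }
]
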